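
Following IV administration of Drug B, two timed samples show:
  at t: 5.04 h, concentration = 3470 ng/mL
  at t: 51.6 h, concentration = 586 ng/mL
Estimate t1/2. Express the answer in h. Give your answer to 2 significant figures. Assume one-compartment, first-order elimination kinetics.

18 h

k = ln(C₁/C₂) / (t₂ − t₁) = ln(3470/586) / (51.6 − 5.04)
  = 1.779 / 46.56 = 0.03821 h⁻¹
t½ = ln2 / k = 0.693147 / 0.03821 = 18.14 h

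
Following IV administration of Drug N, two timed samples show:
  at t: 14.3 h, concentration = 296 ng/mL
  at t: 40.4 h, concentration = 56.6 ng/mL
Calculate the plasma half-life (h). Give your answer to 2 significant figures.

11 h

k = ln(C₁/C₂) / (t₂ − t₁) = ln(296/56.6) / (40.4 − 14.3)
  = 1.654 / 26.10 = 0.06337 h⁻¹
t½ = ln2 / k = 0.693147 / 0.06337 = 10.94 h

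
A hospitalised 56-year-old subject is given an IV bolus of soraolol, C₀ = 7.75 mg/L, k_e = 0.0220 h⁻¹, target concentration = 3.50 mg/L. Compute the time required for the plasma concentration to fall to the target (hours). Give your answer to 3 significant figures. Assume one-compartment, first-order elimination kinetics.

t = ln(C₀ / C) / k = ln(7.750 / 3.50) / 0.02200
  = ln(2.214) / 0.02200 = 0.7948 / 0.02200 = 36.13 h

36.1 h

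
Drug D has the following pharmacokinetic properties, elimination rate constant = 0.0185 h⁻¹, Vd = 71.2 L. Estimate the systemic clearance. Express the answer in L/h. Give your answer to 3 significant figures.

CL = k × Vd = 0.0185 × 71.2 = 1.317 L/h

1.32 L/h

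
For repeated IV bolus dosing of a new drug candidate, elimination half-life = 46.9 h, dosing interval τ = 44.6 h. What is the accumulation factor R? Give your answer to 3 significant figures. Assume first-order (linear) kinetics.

k = ln2 / t½ = 0.693147 / 46.9 = 0.01478 h⁻¹
e^(−kτ) = e^(−0.01478 × 44.6) = 0.5173
Accumulation ratio R = 1 / (1 − e^(−kτ)) = 1 / (1 − 0.5173) = 2.072

2.07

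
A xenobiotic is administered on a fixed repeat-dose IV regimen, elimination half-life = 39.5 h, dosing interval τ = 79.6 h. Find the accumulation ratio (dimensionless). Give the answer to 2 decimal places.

k = ln2 / t½ = 0.693147 / 39.5 = 0.01755 h⁻¹
e^(−kτ) = e^(−0.01755 × 79.6) = 0.2473
Accumulation ratio R = 1 / (1 − e^(−kτ)) = 1 / (1 − 0.2473) = 1.329

1.33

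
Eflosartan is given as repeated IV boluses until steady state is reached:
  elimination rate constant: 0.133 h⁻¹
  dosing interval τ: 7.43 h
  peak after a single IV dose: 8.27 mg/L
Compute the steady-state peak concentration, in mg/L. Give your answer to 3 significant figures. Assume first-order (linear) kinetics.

13.2 mg/L

e^(−kτ) = e^(−0.1330 × 7.43) = 0.3722
Accumulation ratio R = 1 / (1 − e^(−kτ)) = 1 / (1 − 0.3722) = 1.593
Steady-state peak = C₀ × R = 8.27 × 1.593 = 13.17 mg/L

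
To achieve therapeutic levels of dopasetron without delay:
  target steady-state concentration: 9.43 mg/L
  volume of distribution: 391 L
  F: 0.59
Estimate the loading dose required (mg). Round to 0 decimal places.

LD = Css × Vd / F = 9.43 × 391 / 0.59 = 6249 mg

6249 mg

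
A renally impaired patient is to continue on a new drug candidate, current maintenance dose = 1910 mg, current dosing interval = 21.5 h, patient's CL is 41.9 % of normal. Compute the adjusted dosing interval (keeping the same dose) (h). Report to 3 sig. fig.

To keep the same average steady-state level, dosing rate must scale with clearance.
CL ratio = 41.9 / 100 = 0.4190
New interval (same dose) = 21.5 / 0.4190 = 51.31 h

51.3 h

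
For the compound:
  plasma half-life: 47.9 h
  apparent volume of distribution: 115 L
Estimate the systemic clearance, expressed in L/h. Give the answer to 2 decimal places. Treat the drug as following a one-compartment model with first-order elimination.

1.66 L/h

k = ln2 / t½ = 0.693147 / 47.9 = 0.01447 h⁻¹
CL = k × Vd = 0.01447 × 115 = 1.664 L/h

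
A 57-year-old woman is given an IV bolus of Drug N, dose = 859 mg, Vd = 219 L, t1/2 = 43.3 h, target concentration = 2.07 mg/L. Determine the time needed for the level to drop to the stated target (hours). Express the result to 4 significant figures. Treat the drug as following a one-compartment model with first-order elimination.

39.93 h

C₀ = Dose / Vd = 859.0 / 219 = 3.922 mg/L
k = ln2 / t½ = 0.693147 / 43.3 = 0.01601 h⁻¹
t = ln(C₀ / C) / k = ln(3.922 / 2.07) / 0.01601
  = ln(1.895) / 0.01601 = 0.6392 / 0.01601 = 39.93 h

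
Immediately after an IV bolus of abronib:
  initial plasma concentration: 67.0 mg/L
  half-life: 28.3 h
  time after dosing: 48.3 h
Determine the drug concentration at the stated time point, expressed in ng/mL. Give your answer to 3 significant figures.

20500 ng/mL

k = ln2 / t½ = 0.693147 / 28.3 = 0.02449 h⁻¹
C = C₀ · e^(−k·t) = 67.00 × e^(−0.02449 × 48.3)
  = 67.00 × 0.3064 = 20.53 mg/L
Convert: 20.53 mg/L × 1000 = 20530 ng/mL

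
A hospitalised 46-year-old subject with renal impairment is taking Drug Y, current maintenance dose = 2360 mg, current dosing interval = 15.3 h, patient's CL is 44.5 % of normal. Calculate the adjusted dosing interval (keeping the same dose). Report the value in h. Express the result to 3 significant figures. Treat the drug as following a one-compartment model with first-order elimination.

To keep the same average steady-state level, dosing rate must scale with clearance.
CL ratio = 44.5 / 100 = 0.4450
New interval (same dose) = 15.3 / 0.4450 = 34.38 h

34.4 h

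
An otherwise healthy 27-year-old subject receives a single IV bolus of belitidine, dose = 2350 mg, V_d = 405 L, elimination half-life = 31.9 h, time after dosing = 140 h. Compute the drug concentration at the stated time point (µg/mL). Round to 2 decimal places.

C₀ = Dose / Vd = 2350 / 405 = 5.802 mg/L
k = ln2 / t½ = 0.693147 / 31.9 = 0.02173 h⁻¹
C = C₀ · e^(−k·t) = 5.802 × e^(−0.02173 × 140)
  = 5.802 × 0.04773 = 0.2769 mg/L
(0.2769 mg/L = 0.2769 µg/mL)

0.28 µg/mL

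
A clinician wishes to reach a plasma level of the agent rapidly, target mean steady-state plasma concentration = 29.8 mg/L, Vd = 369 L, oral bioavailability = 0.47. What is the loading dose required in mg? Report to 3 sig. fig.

LD = Css × Vd / F = 29.8 × 369 / 0.47 = 23400 mg

23400 mg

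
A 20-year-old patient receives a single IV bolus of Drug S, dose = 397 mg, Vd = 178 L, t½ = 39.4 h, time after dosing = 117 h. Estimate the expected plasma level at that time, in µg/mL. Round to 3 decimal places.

C₀ = Dose / Vd = 397.0 / 178 = 2.230 mg/L
k = ln2 / t½ = 0.693147 / 39.4 = 0.01759 h⁻¹
C = C₀ · e^(−k·t) = 2.230 × e^(−0.01759 × 117)
  = 2.230 × 0.1277 = 0.2848 mg/L
(0.2848 mg/L = 0.2848 µg/mL)

0.285 µg/mL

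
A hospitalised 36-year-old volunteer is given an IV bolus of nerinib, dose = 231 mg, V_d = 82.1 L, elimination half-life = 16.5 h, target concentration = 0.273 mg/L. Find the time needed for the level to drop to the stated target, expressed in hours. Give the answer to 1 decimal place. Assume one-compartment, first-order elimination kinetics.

55.5 h

C₀ = Dose / Vd = 231.0 / 82.1 = 2.814 mg/L
k = ln2 / t½ = 0.693147 / 16.5 = 0.04201 h⁻¹
t = ln(C₀ / C) / k = ln(2.814 / 0.273) / 0.04201
  = ln(10.31) / 0.04201 = 2.333 / 0.04201 = 55.53 h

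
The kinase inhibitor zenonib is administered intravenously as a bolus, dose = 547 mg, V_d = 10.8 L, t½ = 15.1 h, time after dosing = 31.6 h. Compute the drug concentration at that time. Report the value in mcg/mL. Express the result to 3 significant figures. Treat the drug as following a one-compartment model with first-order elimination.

C₀ = Dose / Vd = 547.0 / 10.8 = 50.65 mg/L
k = ln2 / t½ = 0.693147 / 15.1 = 0.04590 h⁻¹
C = C₀ · e^(−k·t) = 50.65 × e^(−0.04590 × 31.6)
  = 50.65 × 0.2345 = 11.88 mg/L
(11.88 mg/L = 11.88 mcg/mL)

11.9 mcg/mL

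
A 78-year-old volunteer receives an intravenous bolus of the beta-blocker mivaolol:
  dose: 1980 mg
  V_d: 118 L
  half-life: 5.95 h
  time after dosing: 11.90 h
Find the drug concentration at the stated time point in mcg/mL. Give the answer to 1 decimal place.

C₀ = Dose / Vd = 1980 / 118 = 16.78 mg/L
k = ln2 / t½ = 0.693147 / 5.95 = 0.1165 h⁻¹
t / t½ = 11.90 / 5.95 = 2 half-lives
C = C₀ × (1/2)^2 = 16.78 × 0.2500 = 4.195 mg/L
(4.195 mg/L = 4.195 mcg/mL)

4.2 mcg/mL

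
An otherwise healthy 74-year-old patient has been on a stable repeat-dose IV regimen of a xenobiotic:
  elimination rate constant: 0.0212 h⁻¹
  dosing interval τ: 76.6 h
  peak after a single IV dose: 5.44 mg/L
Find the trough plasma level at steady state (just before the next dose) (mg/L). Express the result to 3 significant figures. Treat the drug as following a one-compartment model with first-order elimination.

e^(−kτ) = e^(−0.02120 × 76.6) = 0.1971
Accumulation ratio R = 1 / (1 − e^(−kτ)) = 1 / (1 − 0.1971) = 1.245
Steady-state trough = C₀ × R × e^(−kτ) = 5.44 × 1.245 × 0.1971 = 1.335 mg/L

1.34 mg/L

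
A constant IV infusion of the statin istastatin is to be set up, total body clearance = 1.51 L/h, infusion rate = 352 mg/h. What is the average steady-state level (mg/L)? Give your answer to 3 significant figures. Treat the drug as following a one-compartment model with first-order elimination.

At steady state Css = R₀ / CL = 352 / 1.510 = 233.1 mg/L

233 mg/L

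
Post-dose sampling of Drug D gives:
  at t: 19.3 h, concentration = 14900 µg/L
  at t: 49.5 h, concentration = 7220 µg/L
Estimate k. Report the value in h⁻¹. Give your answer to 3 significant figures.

k = ln(C₁/C₂) / (t₂ − t₁) = ln(14900/7220) / (49.5 − 19.3)
  = 0.7245 / 30.20 = 0.02399 h⁻¹

0.0240 h⁻¹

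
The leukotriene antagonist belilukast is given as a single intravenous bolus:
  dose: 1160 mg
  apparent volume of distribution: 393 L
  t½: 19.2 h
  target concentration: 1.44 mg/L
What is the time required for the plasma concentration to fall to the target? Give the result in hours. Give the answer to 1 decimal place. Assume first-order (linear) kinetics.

C₀ = Dose / Vd = 1160 / 393 = 2.952 mg/L
k = ln2 / t½ = 0.693147 / 19.2 = 0.03610 h⁻¹
t = ln(C₀ / C) / k = ln(2.952 / 1.44) / 0.03610
  = ln(2.050) / 0.03610 = 0.7178 / 0.03610 = 19.88 h

19.9 h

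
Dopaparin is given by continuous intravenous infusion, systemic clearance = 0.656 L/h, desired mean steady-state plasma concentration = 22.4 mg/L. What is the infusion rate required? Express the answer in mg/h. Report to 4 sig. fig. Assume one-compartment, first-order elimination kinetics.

14.69 mg/h

At steady state, infusion rate R₀ = Css × CL = 22.4 × 0.6560 = 14.69 mg/h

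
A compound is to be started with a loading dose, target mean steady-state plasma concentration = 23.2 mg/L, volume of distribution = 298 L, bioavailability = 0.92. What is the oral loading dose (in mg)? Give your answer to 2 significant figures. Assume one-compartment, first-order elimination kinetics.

7500 mg

LD = Css × Vd / F = 23.2 × 298 / 0.92 = 7515 mg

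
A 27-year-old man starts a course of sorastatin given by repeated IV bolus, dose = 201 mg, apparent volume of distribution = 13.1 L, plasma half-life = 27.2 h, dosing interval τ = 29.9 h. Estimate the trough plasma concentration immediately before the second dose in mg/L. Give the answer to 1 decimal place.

C₀ per dose = Dose / Vd = 201 / 13.1 = 15.34 mg/L
k = ln2 / t½ = 0.693147 / 27.2 = 0.02548 h⁻¹
Fraction remaining after one interval: r = e^(−kτ) = e^(−0.02548 × 29.9) = 0.4668
Before dose 2, 1 dose has been given (aged 1τ).
C_trough = C₀ × r = 15.34 × 0.4668 = 7.161 mg/L

7.2 mg/L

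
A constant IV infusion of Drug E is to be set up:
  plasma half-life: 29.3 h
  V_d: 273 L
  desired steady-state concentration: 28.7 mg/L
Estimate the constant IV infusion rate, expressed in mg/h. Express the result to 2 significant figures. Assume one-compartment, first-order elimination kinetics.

190 mg/h

k = ln2 / t½ = 0.693147 / 29.3 = 0.02366 h⁻¹
CL = k × Vd = 0.02366 × 273 = 6.459 L/h
At steady state, infusion rate R₀ = Css × CL = 28.7 × 6.459 = 185.4 mg/h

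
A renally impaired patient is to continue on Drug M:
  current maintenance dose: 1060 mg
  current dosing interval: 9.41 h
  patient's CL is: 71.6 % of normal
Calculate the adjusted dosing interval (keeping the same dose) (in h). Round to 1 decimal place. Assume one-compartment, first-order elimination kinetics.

To keep the same average steady-state level, dosing rate must scale with clearance.
CL ratio = 71.6 / 100 = 0.7160
New interval (same dose) = 9.41 / 0.7160 = 13.14 h

13.1 h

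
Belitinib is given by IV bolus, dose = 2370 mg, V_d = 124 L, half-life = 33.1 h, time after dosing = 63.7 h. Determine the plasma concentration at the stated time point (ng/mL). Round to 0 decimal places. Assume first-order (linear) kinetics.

C₀ = Dose / Vd = 2370 / 124 = 19.11 mg/L
k = ln2 / t½ = 0.693147 / 33.1 = 0.02094 h⁻¹
C = C₀ · e^(−k·t) = 19.11 × e^(−0.02094 × 63.7)
  = 19.11 × 0.2635 = 5.035 mg/L
Convert: 5.035 mg/L × 1000 = 5035 ng/mL

5035 ng/mL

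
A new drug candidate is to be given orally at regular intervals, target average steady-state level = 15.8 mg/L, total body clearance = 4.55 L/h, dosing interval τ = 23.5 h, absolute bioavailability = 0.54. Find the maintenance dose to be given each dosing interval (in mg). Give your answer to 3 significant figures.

3130 mg

At steady state, F × (Dose/τ) = Css × CL.
Dose = Css × CL × τ / F = 15.8 × 4.550 × 23.5 / 0.54 = 3129 mg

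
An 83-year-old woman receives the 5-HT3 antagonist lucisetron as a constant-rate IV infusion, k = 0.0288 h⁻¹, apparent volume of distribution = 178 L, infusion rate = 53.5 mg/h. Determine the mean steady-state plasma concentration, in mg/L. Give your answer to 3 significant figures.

CL = k × Vd = 0.02880 × 178 = 5.126 L/h
At steady state Css = R₀ / CL = 53.5 / 5.126 = 10.44 mg/L

10.4 mg/L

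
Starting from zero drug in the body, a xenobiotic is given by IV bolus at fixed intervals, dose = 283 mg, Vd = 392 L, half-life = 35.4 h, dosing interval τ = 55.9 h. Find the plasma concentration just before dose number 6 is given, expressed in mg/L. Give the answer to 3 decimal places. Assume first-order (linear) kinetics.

C₀ per dose = Dose / Vd = 283 / 392 = 0.7219 mg/L
k = ln2 / t½ = 0.693147 / 35.4 = 0.01958 h⁻¹
Fraction remaining after one interval: r = e^(−kτ) = e^(−0.01958 × 55.9) = 0.3347
Before dose 6, 5 doses have been given (aged 1τ, 2τ, 3τ, 4τ, 5τ).
C_trough = C₀ × (r + r² + … + r^5) = C₀ × r(1−r^5)/(1−r)
        = 0.7219 × 0.3347 × (1 − 0.004200) / (1 − 0.3347) = 0.3616 mg/L

0.362 mg/L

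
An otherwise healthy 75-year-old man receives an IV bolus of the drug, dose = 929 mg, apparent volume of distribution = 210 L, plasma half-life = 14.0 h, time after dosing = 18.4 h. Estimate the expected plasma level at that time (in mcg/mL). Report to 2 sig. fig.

1.8 mcg/mL

C₀ = Dose / Vd = 929.0 / 210 = 4.424 mg/L
k = ln2 / t½ = 0.693147 / 14.0 = 0.04951 h⁻¹
C = C₀ · e^(−k·t) = 4.424 × e^(−0.04951 × 18.4)
  = 4.424 × 0.4021 = 1.779 mg/L
(1.779 mg/L = 1.779 mcg/mL)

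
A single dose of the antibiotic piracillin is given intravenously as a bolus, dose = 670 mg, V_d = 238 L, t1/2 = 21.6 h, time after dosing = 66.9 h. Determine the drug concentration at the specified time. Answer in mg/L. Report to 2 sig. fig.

0.33 mg/L

C₀ = Dose / Vd = 670.0 / 238 = 2.815 mg/L
k = ln2 / t½ = 0.693147 / 21.6 = 0.03209 h⁻¹
C = C₀ · e^(−k·t) = 2.815 × e^(−0.03209 × 66.9)
  = 2.815 × 0.1169 = 0.3291 mg/L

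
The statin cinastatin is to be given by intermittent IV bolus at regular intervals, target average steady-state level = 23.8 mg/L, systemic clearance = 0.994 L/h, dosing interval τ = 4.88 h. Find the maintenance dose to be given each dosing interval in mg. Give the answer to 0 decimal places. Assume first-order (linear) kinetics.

115 mg

At steady state, Dose/τ = Css × CL.
Dose = Css × CL × τ = 23.8 × 0.9940 × 4.88 = 115.4 mg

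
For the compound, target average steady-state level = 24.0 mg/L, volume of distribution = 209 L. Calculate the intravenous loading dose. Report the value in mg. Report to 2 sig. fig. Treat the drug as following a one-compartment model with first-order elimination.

5000 mg

LD = Css × Vd = 24.0 × 209 = 5016 mg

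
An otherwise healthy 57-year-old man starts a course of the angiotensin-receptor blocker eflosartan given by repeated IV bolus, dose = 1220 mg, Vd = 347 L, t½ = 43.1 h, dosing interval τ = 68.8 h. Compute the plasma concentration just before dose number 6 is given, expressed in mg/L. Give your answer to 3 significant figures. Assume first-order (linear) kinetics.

1.73 mg/L

C₀ per dose = Dose / Vd = 1220 / 347 = 3.516 mg/L
k = ln2 / t½ = 0.693147 / 43.1 = 0.01608 h⁻¹
Fraction remaining after one interval: r = e^(−kτ) = e^(−0.01608 × 68.8) = 0.3308
Before dose 6, 5 doses have been given (aged 1τ, 2τ, 3τ, 4τ, 5τ).
C_trough = C₀ × (r + r² + … + r^5) = C₀ × r(1−r^5)/(1−r)
        = 3.516 × 0.3308 × (1 − 0.003961) / (1 − 0.3308) = 1.731 mg/L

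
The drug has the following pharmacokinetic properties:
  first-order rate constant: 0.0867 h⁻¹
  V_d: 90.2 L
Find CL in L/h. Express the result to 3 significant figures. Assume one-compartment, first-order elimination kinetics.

CL = k × Vd = 0.0867 × 90.2 = 7.820 L/h

7.82 L/h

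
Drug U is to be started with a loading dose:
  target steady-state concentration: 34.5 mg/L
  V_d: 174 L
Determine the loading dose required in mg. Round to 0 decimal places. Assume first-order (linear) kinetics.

LD = Css × Vd = 34.5 × 174 = 6003 mg

6003 mg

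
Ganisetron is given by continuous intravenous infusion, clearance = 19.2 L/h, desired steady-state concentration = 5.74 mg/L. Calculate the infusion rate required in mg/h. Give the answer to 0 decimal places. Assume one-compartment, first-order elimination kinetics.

110 mg/h

At steady state, infusion rate R₀ = Css × CL = 5.74 × 19.20 = 110.2 mg/h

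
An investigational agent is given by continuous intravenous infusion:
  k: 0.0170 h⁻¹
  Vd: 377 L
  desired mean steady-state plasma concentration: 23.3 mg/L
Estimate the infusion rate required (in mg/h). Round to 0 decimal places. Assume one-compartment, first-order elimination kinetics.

149 mg/h

CL = k × Vd = 0.01700 × 377 = 6.409 L/h
At steady state, infusion rate R₀ = Css × CL = 23.3 × 6.409 = 149.3 mg/h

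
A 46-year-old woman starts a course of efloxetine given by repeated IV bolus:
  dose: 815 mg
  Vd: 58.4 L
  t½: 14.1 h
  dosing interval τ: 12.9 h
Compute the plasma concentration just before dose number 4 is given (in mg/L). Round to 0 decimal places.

13 mg/L

C₀ per dose = Dose / Vd = 815 / 58.4 = 13.96 mg/L
k = ln2 / t½ = 0.693147 / 14.1 = 0.04916 h⁻¹
Fraction remaining after one interval: r = e^(−kτ) = e^(−0.04916 × 12.9) = 0.5304
Before dose 4, 3 doses have been given (aged 1τ, 2τ, 3τ).
C_trough = C₀ × (r + r² + … + r^3) = C₀ × r(1−r^3)/(1−r)
        = 13.96 × 0.5304 × (1 − 0.1492) / (1 − 0.5304) = 13.41 mg/L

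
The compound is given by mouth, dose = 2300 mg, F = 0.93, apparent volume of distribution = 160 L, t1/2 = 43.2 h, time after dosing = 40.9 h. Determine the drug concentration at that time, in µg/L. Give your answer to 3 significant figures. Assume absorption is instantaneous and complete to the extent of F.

Amount reaching circulation = F × Dose = 0.93 × 2300 = 2139 mg
C₀ = F·Dose / Vd = 2139 / 160 = 13.37 mg/L
k = ln2 / t½ = 0.693147 / 43.2 = 0.01605 h⁻¹
C = C₀ · e^(−k·t) = 13.37 × e^(−0.01605 × 40.9)
  = 13.37 × 0.5187 = 6.935 mg/L
Convert: 6.935 mg/L × 1000 = 6935 µg/L

6940 µg/L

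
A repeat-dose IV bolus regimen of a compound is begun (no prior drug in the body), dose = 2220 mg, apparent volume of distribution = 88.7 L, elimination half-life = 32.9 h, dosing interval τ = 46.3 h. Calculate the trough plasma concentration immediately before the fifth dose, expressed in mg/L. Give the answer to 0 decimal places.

15 mg/L

C₀ per dose = Dose / Vd = 2220 / 88.7 = 25.03 mg/L
k = ln2 / t½ = 0.693147 / 32.9 = 0.02107 h⁻¹
Fraction remaining after one interval: r = e^(−kτ) = e^(−0.02107 × 46.3) = 0.3770
Before dose 5, 4 doses have been given (aged 1τ, 2τ, 3τ, 4τ).
C_trough = C₀ × (r + r² + … + r^4) = C₀ × r(1−r^4)/(1−r)
        = 25.03 × 0.3770 × (1 − 0.02020) / (1 − 0.3770) = 14.84 mg/L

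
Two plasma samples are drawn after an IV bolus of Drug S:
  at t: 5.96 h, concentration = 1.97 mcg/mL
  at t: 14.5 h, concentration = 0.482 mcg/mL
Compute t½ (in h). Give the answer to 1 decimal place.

k = ln(C₁/C₂) / (t₂ − t₁) = ln(1.97/0.482) / (14.5 − 5.96)
  = 1.408 / 8.540 = 0.1649 h⁻¹
t½ = ln2 / k = 0.693147 / 0.1649 = 4.203 h

4.2 h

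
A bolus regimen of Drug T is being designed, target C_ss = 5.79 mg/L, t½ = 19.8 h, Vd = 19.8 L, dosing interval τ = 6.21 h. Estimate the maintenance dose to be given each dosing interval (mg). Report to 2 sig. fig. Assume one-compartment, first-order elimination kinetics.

25 mg

k = ln2 / t½ = 0.693147 / 19.8 = 0.03501 h⁻¹
CL = k × Vd = 0.03501 × 19.8 = 0.6932 L/h
At steady state, Dose/τ = Css × CL.
Dose = Css × CL × τ = 5.79 × 0.6932 × 6.21 = 24.92 mg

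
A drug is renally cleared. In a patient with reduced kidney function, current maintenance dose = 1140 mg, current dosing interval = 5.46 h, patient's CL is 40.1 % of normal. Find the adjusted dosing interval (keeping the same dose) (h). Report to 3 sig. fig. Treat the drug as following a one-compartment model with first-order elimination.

13.6 h

To keep the same average steady-state level, dosing rate must scale with clearance.
CL ratio = 40.1 / 100 = 0.4010
New interval (same dose) = 5.46 / 0.4010 = 13.62 h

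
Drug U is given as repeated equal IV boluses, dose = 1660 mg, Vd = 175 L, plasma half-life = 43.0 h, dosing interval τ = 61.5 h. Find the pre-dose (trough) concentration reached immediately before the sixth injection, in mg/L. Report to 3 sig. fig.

C₀ per dose = Dose / Vd = 1660 / 175 = 9.486 mg/L
k = ln2 / t½ = 0.693147 / 43.0 = 0.01612 h⁻¹
Fraction remaining after one interval: r = e^(−kτ) = e^(−0.01612 × 61.5) = 0.3711
Before dose 6, 5 doses have been given (aged 1τ, 2τ, 3τ, 4τ, 5τ).
C_trough = C₀ × (r + r² + … + r^5) = C₀ × r(1−r^5)/(1−r)
        = 9.486 × 0.3711 × (1 − 0.007038) / (1 − 0.3711) = 5.558 mg/L

5.56 mg/L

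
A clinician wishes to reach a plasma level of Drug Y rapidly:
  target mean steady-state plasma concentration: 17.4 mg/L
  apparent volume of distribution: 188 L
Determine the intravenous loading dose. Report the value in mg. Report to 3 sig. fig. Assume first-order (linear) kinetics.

LD = Css × Vd = 17.4 × 188 = 3271 mg

3270 mg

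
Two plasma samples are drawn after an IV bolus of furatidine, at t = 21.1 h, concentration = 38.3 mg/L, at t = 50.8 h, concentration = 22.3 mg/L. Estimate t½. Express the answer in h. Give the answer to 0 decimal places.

38 h

k = ln(C₁/C₂) / (t₂ − t₁) = ln(38.3/22.3) / (50.8 − 21.1)
  = 0.5409 / 29.70 = 0.01821 h⁻¹
t½ = ln2 / k = 0.693147 / 0.01821 = 38.06 h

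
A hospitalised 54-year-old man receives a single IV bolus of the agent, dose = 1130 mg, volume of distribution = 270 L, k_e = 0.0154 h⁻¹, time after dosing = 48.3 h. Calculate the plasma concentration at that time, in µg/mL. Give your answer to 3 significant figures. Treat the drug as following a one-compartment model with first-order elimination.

1.99 µg/mL

C₀ = Dose / Vd = 1130 / 270 = 4.185 mg/L
C = C₀ · e^(−k·t) = 4.185 × e^(−0.01540 × 48.3)
  = 4.185 × 0.4753 = 1.989 mg/L
(1.989 mg/L = 1.989 µg/mL)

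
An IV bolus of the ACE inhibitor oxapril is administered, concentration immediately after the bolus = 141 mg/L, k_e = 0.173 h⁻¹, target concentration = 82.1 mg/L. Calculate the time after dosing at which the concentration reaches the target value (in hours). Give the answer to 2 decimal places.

t = ln(C₀ / C) / k = ln(141.0 / 82.1) / 0.1730
  = ln(1.717) / 0.1730 = 0.5406 / 0.1730 = 3.125 h

3.13 h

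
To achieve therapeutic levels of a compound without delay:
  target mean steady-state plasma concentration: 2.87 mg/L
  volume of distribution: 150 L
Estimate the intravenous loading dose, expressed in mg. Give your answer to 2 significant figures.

430 mg

LD = Css × Vd = 2.87 × 150 = 430.5 mg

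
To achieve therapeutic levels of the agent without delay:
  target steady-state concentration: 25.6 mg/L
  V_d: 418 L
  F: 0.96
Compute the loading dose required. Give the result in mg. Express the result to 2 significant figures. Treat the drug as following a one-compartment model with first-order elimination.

11000 mg

LD = Css × Vd / F = 25.6 × 418 / 0.96 = 11150 mg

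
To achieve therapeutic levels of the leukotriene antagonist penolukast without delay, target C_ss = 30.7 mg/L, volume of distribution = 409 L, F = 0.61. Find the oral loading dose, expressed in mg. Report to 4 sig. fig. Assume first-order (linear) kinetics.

20580 mg

LD = Css × Vd / F = 30.7 × 409 / 0.61 = 20580 mg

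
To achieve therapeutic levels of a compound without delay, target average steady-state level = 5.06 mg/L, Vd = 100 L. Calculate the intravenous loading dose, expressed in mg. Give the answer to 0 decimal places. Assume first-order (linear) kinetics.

506 mg

LD = Css × Vd = 5.06 × 100 = 506.0 mg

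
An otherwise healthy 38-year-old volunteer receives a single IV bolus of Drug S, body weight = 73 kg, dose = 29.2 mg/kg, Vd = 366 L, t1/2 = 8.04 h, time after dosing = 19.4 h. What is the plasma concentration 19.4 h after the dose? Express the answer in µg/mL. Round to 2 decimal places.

1.09 µg/mL

Total dose = 29.2 × 73 = 2132 mg
C₀ = Dose / Vd = 2132 / 366 = 5.825 mg/L
k = ln2 / t½ = 0.693147 / 8.04 = 0.08621 h⁻¹
C = C₀ · e^(−k·t) = 5.825 × e^(−0.08621 × 19.4)
  = 5.825 × 0.1878 = 1.094 mg/L
(1.094 mg/L = 1.094 µg/mL)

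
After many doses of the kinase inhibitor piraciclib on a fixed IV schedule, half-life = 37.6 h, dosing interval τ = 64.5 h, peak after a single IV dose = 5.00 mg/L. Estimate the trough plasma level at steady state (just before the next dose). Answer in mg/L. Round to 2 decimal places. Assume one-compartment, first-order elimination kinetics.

k = ln2 / t½ = 0.693147 / 37.6 = 0.01843 h⁻¹
e^(−kτ) = e^(−0.01843 × 64.5) = 0.3046
Accumulation ratio R = 1 / (1 − e^(−kτ)) = 1 / (1 − 0.3046) = 1.438
Steady-state trough = C₀ × R × e^(−kτ) = 5.00 × 1.438 × 0.3046 = 2.190 mg/L

2.19 mg/L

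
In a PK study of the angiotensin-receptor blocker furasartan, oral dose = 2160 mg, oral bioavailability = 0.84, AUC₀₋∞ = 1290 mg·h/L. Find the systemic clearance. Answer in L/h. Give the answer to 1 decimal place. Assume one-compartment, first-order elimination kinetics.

1.4 L/h

CL = F·Dose / AUC = 0.84 × 2160 / 1290 = 1.407 L/h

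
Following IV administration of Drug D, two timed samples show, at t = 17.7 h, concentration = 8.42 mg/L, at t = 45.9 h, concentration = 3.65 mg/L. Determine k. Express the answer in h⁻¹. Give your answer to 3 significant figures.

0.0296 h⁻¹

k = ln(C₁/C₂) / (t₂ − t₁) = ln(8.42/3.65) / (45.9 − 17.7)
  = 0.8359 / 28.20 = 0.02964 h⁻¹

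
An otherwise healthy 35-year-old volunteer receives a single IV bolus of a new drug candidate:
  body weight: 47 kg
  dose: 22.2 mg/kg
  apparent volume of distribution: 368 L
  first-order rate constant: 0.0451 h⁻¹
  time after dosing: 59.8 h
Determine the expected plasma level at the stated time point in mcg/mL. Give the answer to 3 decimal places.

Total dose = 22.2 × 47 = 1043 mg
C₀ = Dose / Vd = 1043 / 368 = 2.834 mg/L
C = C₀ · e^(−k·t) = 2.834 × e^(−0.04510 × 59.8)
  = 2.834 × 0.06741 = 0.1910 mg/L
(0.1910 mg/L = 0.1910 mcg/mL)

0.191 mcg/mL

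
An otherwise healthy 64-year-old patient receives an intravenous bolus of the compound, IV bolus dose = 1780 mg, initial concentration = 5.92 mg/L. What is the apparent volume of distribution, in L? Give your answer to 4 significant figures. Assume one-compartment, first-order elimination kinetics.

300.7 L

Vd = Dose / C₀ = 1780 / 5.92 = 300.7 L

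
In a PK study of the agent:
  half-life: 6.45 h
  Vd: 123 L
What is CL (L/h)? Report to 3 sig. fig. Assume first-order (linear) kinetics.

13.2 L/h

k = ln2 / t½ = 0.693147 / 6.45 = 0.1075 h⁻¹
CL = k × Vd = 0.1075 × 123 = 13.22 L/h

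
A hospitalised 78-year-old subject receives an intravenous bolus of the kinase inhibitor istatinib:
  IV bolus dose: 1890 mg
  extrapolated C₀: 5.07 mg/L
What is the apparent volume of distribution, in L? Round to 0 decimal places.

Vd = Dose / C₀ = 1890 / 5.07 = 372.8 L

373 L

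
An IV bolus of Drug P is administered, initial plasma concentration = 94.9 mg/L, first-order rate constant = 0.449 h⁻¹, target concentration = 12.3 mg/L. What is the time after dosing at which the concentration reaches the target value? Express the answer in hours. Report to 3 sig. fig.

4.55 h

t = ln(C₀ / C) / k = ln(94.90 / 12.3) / 0.4490
  = ln(7.715) / 0.4490 = 2.043 / 0.4490 = 4.550 h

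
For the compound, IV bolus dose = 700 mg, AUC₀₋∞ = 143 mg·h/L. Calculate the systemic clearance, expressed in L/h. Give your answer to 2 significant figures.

4.9 L/h

CL = Dose / AUC = 700 / 143 = 4.895 L/h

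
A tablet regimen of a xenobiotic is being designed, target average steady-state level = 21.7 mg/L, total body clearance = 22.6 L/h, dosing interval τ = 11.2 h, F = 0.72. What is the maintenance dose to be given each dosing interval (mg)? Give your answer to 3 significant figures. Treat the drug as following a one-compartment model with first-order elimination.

At steady state, F × (Dose/τ) = Css × CL.
Dose = Css × CL × τ / F = 21.7 × 22.60 × 11.2 / 0.72 = 7629 mg

7630 mg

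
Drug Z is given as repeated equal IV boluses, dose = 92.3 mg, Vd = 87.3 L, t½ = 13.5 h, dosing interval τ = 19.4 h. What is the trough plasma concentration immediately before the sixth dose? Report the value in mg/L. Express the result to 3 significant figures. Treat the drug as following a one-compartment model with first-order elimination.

0.615 mg/L

C₀ per dose = Dose / Vd = 92.3 / 87.3 = 1.057 mg/L
k = ln2 / t½ = 0.693147 / 13.5 = 0.05134 h⁻¹
Fraction remaining after one interval: r = e^(−kτ) = e^(−0.05134 × 19.4) = 0.3694
Before dose 6, 5 doses have been given (aged 1τ, 2τ, 3τ, 4τ, 5τ).
C_trough = C₀ × (r + r² + … + r^5) = C₀ × r(1−r^5)/(1−r)
        = 1.057 × 0.3694 × (1 − 0.006878) / (1 − 0.3694) = 0.6149 mg/L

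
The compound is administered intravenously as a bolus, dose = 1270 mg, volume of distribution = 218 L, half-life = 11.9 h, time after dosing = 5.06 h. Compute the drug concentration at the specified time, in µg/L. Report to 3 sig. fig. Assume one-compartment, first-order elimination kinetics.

4340 µg/L

C₀ = Dose / Vd = 1270 / 218 = 5.826 mg/L
k = ln2 / t½ = 0.693147 / 11.9 = 0.05825 h⁻¹
C = C₀ · e^(−k·t) = 5.826 × e^(−0.05825 × 5.06)
  = 5.826 × 0.7447 = 4.339 mg/L
Convert: 4.339 mg/L × 1000 = 4339 µg/L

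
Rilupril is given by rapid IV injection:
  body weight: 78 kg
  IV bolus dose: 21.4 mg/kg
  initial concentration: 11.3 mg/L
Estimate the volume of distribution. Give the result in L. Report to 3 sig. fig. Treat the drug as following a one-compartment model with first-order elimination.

148 L

Dose = 21.4 × 78 = 1669 mg
Vd = Dose / C₀ = 1669 / 11.3 = 147.7 L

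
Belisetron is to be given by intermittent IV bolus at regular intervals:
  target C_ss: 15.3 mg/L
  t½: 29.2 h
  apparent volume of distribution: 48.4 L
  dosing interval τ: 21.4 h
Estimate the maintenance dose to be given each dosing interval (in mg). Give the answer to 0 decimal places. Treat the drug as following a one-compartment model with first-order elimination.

376 mg

k = ln2 / t½ = 0.693147 / 29.2 = 0.02374 h⁻¹
CL = k × Vd = 0.02374 × 48.4 = 1.149 L/h
At steady state, Dose/τ = Css × CL.
Dose = Css × CL × τ = 15.3 × 1.149 × 21.4 = 376.2 mg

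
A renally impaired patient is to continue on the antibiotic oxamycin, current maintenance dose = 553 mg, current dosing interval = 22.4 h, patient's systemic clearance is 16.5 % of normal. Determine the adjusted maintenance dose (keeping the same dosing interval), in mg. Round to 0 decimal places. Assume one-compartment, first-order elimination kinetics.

To keep the same average steady-state level, dosing rate must scale with clearance.
CL ratio = 16.5 / 100 = 0.1650
New dose (same interval) = 553 × 0.1650 = 91.25 mg

91 mg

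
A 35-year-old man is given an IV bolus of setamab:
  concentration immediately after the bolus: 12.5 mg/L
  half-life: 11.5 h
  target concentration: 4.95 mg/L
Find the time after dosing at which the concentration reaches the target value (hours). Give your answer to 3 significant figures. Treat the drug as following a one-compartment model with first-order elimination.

15.4 h

k = ln2 / t½ = 0.693147 / 11.5 = 0.06027 h⁻¹
t = ln(C₀ / C) / k = ln(12.50 / 4.95) / 0.06027
  = ln(2.525) / 0.06027 = 0.9262 / 0.06027 = 15.37 h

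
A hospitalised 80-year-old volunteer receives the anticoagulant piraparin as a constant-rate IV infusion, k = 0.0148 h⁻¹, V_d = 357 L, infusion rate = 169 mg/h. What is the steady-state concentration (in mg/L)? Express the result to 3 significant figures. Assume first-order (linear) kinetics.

CL = k × Vd = 0.01480 × 357 = 5.284 L/h
At steady state Css = R₀ / CL = 169 / 5.284 = 31.98 mg/L

32.0 mg/L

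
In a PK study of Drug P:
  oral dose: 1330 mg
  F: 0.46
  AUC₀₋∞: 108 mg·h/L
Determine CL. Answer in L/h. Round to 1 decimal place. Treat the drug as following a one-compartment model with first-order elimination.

CL = F·Dose / AUC = 0.46 × 1330 / 108 = 5.665 L/h

5.7 L/h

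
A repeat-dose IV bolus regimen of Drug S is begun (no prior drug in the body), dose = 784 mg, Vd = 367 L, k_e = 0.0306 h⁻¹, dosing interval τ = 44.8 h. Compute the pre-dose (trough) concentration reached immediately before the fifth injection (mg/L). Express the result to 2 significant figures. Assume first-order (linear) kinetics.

0.72 mg/L

C₀ per dose = Dose / Vd = 784 / 367 = 2.136 mg/L
Fraction remaining after one interval: r = e^(−kτ) = e^(−0.03060 × 44.8) = 0.2539
Before dose 5, 4 doses have been given (aged 1τ, 2τ, 3τ, 4τ).
C_trough = C₀ × (r + r² + … + r^4) = C₀ × r(1−r^4)/(1−r)
        = 2.136 × 0.2539 × (1 − 0.004156) / (1 − 0.2539) = 0.7239 mg/L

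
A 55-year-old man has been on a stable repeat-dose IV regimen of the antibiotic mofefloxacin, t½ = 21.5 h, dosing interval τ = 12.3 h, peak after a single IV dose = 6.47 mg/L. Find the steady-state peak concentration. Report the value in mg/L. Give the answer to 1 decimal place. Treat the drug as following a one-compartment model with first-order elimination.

19.8 mg/L

k = ln2 / t½ = 0.693147 / 21.5 = 0.03224 h⁻¹
e^(−kτ) = e^(−0.03224 × 12.3) = 0.6726
Accumulation ratio R = 1 / (1 − e^(−kτ)) = 1 / (1 − 0.6726) = 3.054
Steady-state peak = C₀ × R = 6.47 × 3.054 = 19.76 mg/L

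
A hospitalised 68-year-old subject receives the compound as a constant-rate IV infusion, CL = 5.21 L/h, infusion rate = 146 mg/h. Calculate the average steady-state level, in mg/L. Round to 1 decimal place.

28.0 mg/L

At steady state Css = R₀ / CL = 146 / 5.210 = 28.02 mg/L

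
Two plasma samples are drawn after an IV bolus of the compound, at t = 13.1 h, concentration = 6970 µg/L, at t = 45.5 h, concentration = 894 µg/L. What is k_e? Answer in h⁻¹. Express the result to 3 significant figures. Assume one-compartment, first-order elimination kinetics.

k = ln(C₁/C₂) / (t₂ − t₁) = ln(6970/894) / (45.5 − 13.1)
  = 2.054 / 32.40 = 0.06340 h⁻¹

0.0634 h⁻¹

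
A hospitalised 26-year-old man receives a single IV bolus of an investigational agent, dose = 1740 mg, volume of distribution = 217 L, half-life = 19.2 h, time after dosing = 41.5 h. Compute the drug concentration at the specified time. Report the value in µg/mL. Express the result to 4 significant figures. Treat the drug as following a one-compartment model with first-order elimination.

1.792 µg/mL

C₀ = Dose / Vd = 1740 / 217 = 8.018 mg/L
k = ln2 / t½ = 0.693147 / 19.2 = 0.03610 h⁻¹
C = C₀ · e^(−k·t) = 8.018 × e^(−0.03610 × 41.5)
  = 8.018 × 0.2235 = 1.792 mg/L
(1.792 mg/L = 1.792 µg/mL)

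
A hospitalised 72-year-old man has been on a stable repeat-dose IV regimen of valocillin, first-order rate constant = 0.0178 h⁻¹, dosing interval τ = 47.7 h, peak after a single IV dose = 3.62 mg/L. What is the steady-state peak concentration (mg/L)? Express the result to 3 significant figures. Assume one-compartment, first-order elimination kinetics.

6.33 mg/L

e^(−kτ) = e^(−0.01780 × 47.7) = 0.4278
Accumulation ratio R = 1 / (1 − e^(−kτ)) = 1 / (1 − 0.4278) = 1.748
Steady-state peak = C₀ × R = 3.62 × 1.748 = 6.328 mg/L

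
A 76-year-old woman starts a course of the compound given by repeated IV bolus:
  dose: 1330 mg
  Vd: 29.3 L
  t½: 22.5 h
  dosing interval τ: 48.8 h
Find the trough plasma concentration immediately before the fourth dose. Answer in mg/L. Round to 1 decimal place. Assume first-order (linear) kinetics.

C₀ per dose = Dose / Vd = 1330 / 29.3 = 45.39 mg/L
k = ln2 / t½ = 0.693147 / 22.5 = 0.03081 h⁻¹
Fraction remaining after one interval: r = e^(−kτ) = e^(−0.03081 × 48.8) = 0.2223
Before dose 4, 3 doses have been given (aged 1τ, 2τ, 3τ).
C_trough = C₀ × (r + r² + … + r^3) = C₀ × r(1−r^3)/(1−r)
        = 45.39 × 0.2223 × (1 − 0.01099) / (1 − 0.2223) = 12.83 mg/L

12.8 mg/L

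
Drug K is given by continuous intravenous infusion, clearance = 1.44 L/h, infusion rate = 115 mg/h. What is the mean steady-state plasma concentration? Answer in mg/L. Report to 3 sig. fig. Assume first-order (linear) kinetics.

At steady state Css = R₀ / CL = 115 / 1.440 = 79.86 mg/L

79.9 mg/L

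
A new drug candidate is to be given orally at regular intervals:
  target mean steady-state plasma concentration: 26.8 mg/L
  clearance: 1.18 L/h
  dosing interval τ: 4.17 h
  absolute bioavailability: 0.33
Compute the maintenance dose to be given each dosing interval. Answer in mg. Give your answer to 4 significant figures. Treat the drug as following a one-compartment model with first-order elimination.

399.6 mg

At steady state, F × (Dose/τ) = Css × CL.
Dose = Css × CL × τ / F = 26.8 × 1.180 × 4.17 / 0.33 = 399.6 mg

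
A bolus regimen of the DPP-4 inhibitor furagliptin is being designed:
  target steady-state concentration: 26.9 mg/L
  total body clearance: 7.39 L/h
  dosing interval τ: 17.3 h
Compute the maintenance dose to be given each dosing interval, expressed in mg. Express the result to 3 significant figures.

At steady state, Dose/τ = Css × CL.
Dose = Css × CL × τ = 26.9 × 7.390 × 17.3 = 3439 mg

3440 mg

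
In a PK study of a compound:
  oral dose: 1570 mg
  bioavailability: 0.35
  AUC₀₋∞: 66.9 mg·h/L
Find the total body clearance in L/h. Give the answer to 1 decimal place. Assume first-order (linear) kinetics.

8.2 L/h

CL = F·Dose / AUC = 0.35 × 1570 / 66.9 = 8.214 L/h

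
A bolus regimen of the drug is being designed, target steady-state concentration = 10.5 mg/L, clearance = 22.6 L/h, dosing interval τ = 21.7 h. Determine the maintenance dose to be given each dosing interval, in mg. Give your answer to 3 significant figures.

5150 mg

At steady state, Dose/τ = Css × CL.
Dose = Css × CL × τ = 10.5 × 22.60 × 21.7 = 5149 mg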